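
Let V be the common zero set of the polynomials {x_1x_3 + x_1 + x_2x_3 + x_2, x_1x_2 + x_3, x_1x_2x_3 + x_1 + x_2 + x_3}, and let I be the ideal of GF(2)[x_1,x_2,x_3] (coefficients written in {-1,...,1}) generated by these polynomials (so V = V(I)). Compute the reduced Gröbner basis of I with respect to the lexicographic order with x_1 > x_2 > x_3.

f_1 = x_1x_3 + x_1 + x_2x_3 + x_2, LT = x_1x_3.
f_2 = x_1x_2 + x_3, LT = x_1x_2.
f_3 = x_1x_2x_3 + x_1 + x_2 + x_3, LT = x_1x_2x_3.

S(f_1,f_2): lcm = x_1x_2x_3. S = x_1x_2 + x_2^2x_3 + x_2^2 + x_3^2.
  reduce S modulo (f_1, f_2, f_3):
  remainder x_2^2x_3 + x_2^2 + x_3^2 + x_3 ≠ 0; add g_4 = x_2^2x_3 + x_2^2 + x_3^2 + x_3 to the basis.

S(f_1,f_3): lcm = x_1x_2x_3. S = x_1x_2 + x_1 + x_2^2x_3 + x_2^2 + x_2 + x_3.
  reduce S modulo (f_1, f_2, f_3, g_4):
  remainder x_1 + x_2 + x_3^2 + x_3 ≠ 0; add g_5 = x_1 + x_2 + x_3^2 + x_3 to the basis.

S(f_3,g_4): lcm = x_1x_2^2x_3. S = x_1x_2^2 + x_1x_2 + x_1x_3^2 + x_1x_3 + x_2^2 + x_2x_3.
  reduce S modulo (f_1, f_2, f_3, g_4, g_5):
  remainder x_2^2 + x_2x_3^2 + x_2x_3 + x_3 ≠ 0; add g_6 = x_2^2 + x_2x_3^2 + x_2x_3 + x_3 to the basis.

S(f_1,g_5): lcm = x_1x_3. S = x_1 + x_2 + x_3^3 + x_3^2.
  reduce S modulo (f_1, f_2, f_3, g_4, g_5, g_6):
  remainder x_3^3 + x_3 ≠ 0; add g_7 = x_3^3 + x_3 to the basis.

The other S-polynomials (S(f_2,f_3), S(f_1,g_4), S(f_2,g_4), S(f_2,g_5), S(f_3,g_5), S(g_4,g_5), S(f_1,g_6), S(f_2,g_6), S(f_3,g_6), S(g_4,g_6), S(g_5,g_6), S(f_1,g_7), S(f_2,g_7), S(f_3,g_7), S(g_4,g_7), S(g_5,g_7), S(g_6,g_7)) all reduce to 0 modulo the current basis, so we have a Gröbner basis.
Inter-reduce: drop elements whose leading term is divisible by another's, tail-reduce, and make monic.

G = {x_1 + x_2 + x_3^2 + x_3, x_2^2 + x_2x_3^2 + x_2x_3 + x_3, x_3^3 + x_3}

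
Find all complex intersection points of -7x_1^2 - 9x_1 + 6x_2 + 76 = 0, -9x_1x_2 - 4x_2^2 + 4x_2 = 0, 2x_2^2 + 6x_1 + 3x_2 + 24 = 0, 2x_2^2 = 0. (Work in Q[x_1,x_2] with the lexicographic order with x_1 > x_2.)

{(-4, 0)}

Compute a lex Gröbner basis by Buchberger's algorithm.
f_1 = -7x_1^2 - 9x_1 + 6x_2 + 76, LT = x_1^2.
f_2 = -9x_1x_2 - 4x_2^2 + 4x_2, LT = x_1x_2.
f_3 = 6x_1 + 2x_2^2 + 3x_2 + 24, LT = x_1.
f_4 = 2x_2^2, LT = x_2^2.

S(f_1,f_2): lcm = x_1^2x_2. S = -4/9x_1x_2^2 + 109/63x_1x_2 - 6/7x_2^2 - 76/7x_2.
  leading term x_1x_2^2: subtract (4/81x_2)·f_2 from -4/9x_1x_2^2 + 109/63x_1x_2 - 6/7x_2^2 - 76/7x_2 → 109/63x_1x_2 + 16/81x_2^3 - 598/567x_2^2 - 76/7x_2
  leading term x_1x_2: subtract (-109/567)·f_2 from 109/63x_1x_2 + 16/81x_2^3 - 598/567x_2^2 - 76/7x_2 → 16/81x_2^3 - 1034/567x_2^2 - 5720/567x_2
  leading term x_2^3: subtract (8/81x_2)·f_4 from 16/81x_2^3 - 1034/567x_2^2 - 5720/567x_2 → -1034/567x_2^2 - 5720/567x_2
  leading term x_2^2: subtract (-517/567)·f_4 from -1034/567x_2^2 - 5720/567x_2 → -5720/567x_2
  leading term x_2: no divisor's leading term divides it; move -5720/567x_2 to the remainder.
  remainder -5720/567x_2 ≠ 0; add h_5 = -5720/567x_2 to the basis.

The other S-polynomials (S(f_1,f_3), S(f_1,f_4), S(f_2,f_3), S(f_2,f_4), S(f_3,f_4), S(f_1,h_5), S(f_2,h_5), S(f_3,h_5), S(f_4,h_5)) all reduce to 0 modulo the current basis, so we have a Gröbner basis.
Inter-reduce: drop elements whose leading term is divisible by another's, tail-reduce, and make monic.
Reduced Gröbner basis: {x_1 + 4, x_2}.

From the last basis element, x_2 = 0, so x_2 takes values in {0}. Each choice, substituted upward through the basis, yields the corresponding point(s) of the solution set.
  x_2 = 0: the earlier basis element becomes x_1 + 4 = 0, giving x_1 = -4 — point (-4, 0).
Substituting each solution back into the original system confirms all equations vanish.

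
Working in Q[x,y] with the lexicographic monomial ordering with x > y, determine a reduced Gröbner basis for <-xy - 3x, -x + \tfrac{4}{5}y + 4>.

G = {x - \tfrac{4}{5}y - 4, y^{2} + 8y + 15}

f_1 = -xy - 3x, LT = xy.
f_2 = -x + \tfrac{4}{5}y + 4, LT = x.

S(f_1,f_2): lcm = xy. S = 3x + \tfrac{4}{5}y^{2} + 4y.
  leading term x: subtract (-3)·f_2 from 3x + \tfrac{4}{5}y^{2} + 4y → \tfrac{4}{5}y^{2} + \tfrac{32}{5}y + 12
  leading term y^{2}: no divisor's leading term divides it; move \tfrac{4}{5}y^{2} to the remainder.
  leading term y: no divisor's leading term divides it; move \tfrac{32}{5}y to the remainder.
  leading term 1: no divisor's leading term divides it; move 12 to the remainder.
  remainder \tfrac{4}{5}y^{2} + \tfrac{32}{5}y + 12 ≠ 0; add g_3 = \tfrac{4}{5}y^{2} + \tfrac{32}{5}y + 12 to the basis.

S(f_1,g_3): lcm = xy^{2}. S = -5xy - 15x.
  leading term xy: subtract (5)·f_1 from -5xy - 15x → 0
  remainder 0.

S(f_2,g_3): leading monomials are coprime, so the S-polynomial reduces to 0 (Buchberger's first criterion).
Every S-polynomial of the final basis reduces to 0, so we have a Gröbner basis.
Inter-reduce: drop elements whose leading term is divisible by another's, tail-reduce, and make monic.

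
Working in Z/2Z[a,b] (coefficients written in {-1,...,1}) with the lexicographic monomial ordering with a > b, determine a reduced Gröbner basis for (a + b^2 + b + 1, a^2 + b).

G = {a + b^2 + b + 1, b^4 + b^2 + b + 1}

f_1 = a + b^2 + b + 1, LT = a.
f_2 = a^2 + b, LT = a^2.

S(f_1,f_2): lcm = a^2. S = ab^2 + ab + a + b.
  reduce S modulo (f_1, f_2):
  remainder b^4 + b^2 + b + 1 ≠ 0; add g_3 = b^4 + b^2 + b + 1 to the basis.

The other S-polynomials (S(f_1,g_3), S(f_2,g_3)) all reduce to 0 modulo the current basis, so we have a Gröbner basis.
Inter-reduce: drop elements whose leading term is divisible by another's, tail-reduce, and make monic.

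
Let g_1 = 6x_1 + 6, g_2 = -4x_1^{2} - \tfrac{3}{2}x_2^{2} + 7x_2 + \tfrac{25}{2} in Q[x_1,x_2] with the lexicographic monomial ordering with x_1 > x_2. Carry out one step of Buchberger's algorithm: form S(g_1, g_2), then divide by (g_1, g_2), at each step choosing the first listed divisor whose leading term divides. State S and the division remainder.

lcm(LM(g_1), LM(g_2)) = x_1^{2}.
S = (lcm/LT(g_1))·g_1 − (lcm/LT(g_2))·g_2 = x_1 - \tfrac{3}{8}x_2^{2} + \tfrac{7}{4}x_2 + \tfrac{25}{8}.
Reduce S modulo (g_1, g_2) in that order:
  leading term x_1: subtract (\tfrac{1}{6})·g_1 from x_1 - \tfrac{3}{8}x_2^{2} + \tfrac{7}{4}x_2 + \tfrac{25}{8} → -\tfrac{3}{8}x_2^{2} + \tfrac{7}{4}x_2 + \tfrac{17}{8}
  leading term x_2^{2}: no divisor's leading term divides it; move -\tfrac{3}{8}x_2^{2} to the remainder.
  leading term x_2: no divisor's leading term divides it; move \tfrac{7}{4}x_2 to the remainder.
  leading term 1: no divisor's leading term divides it; move \tfrac{17}{8} to the remainder.
The remainder -\tfrac{3}{8}x_2^{2} + \tfrac{7}{4}x_2 + \tfrac{17}{8} is nonzero, so it would be added as the next basis element.
This is the inner loop of Buchberger's algorithm — each nonzero remainder becomes a new basis element.

S(g_1, g_2) = x_1 - \tfrac{3}{8}x_2^{2} + \tfrac{7}{4}x_2 + \tfrac{25}{8}; remainder on division = -\tfrac{3}{8}x_2^{2} + \tfrac{7}{4}x_2 + \tfrac{17}{8}.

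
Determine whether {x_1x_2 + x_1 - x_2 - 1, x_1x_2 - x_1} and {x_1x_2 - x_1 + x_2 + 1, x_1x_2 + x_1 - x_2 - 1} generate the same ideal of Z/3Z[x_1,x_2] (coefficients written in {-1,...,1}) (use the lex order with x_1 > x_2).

Since reduced Gröbner bases are canonical representatives of ideals under a given ordering, it suffices to compute and compare them.
Buchberger on the first generating set:
f_1 = x_1x_2 + x_1 - x_2 - 1, LT = x_1x_2.
f_2 = x_1x_2 - x_1, LT = x_1x_2.

S(f_1,f_2): lcm = x_1x_2. S = -x_1 - x_2 - 1.
  leading term x_1: no divisor's leading term divides it; move -x_1 to the remainder.
  leading term x_2: no divisor's leading term divides it; move -x_2 to the remainder.
  leading term 1: no divisor's leading term divides it; move -1 to the remainder.
  remainder -x_1 - x_2 - 1 ≠ 0; add g_3 = -x_1 - x_2 - 1 to the basis.

S(f_1,g_3): lcm = x_1x_2. S = x_1 - x_2^2 + x_2 - 1.
  leading term x_1: subtract (-1)·g_3 from x_1 - x_2^2 + x_2 - 1 → -x_2^2 + 1
  leading term x_2^2: no divisor's leading term divides it; move -x_2^2 to the remainder.
  leading term 1: no divisor's leading term divides it; move 1 to the remainder.
  remainder -x_2^2 + 1 ≠ 0; add g_4 = -x_2^2 + 1 to the basis.

The other S-polynomials (S(f_2,g_3), S(f_1,g_4), S(f_2,g_4), S(g_3,g_4)) all reduce to 0 modulo the current basis, so we have a Gröbner basis.
Inter-reduce: drop elements whose leading term is divisible by another's, tail-reduce, and make monic.
Reduced Gröbner basis: {x_1 + x_2 + 1, x_2^2 - 1}.

Buchberger on the second generating set:
h_1 = x_1x_2 - x_1 + x_2 + 1, LT = x_1x_2.
h_2 = x_1x_2 + x_1 - x_2 - 1, LT = x_1x_2.

S(h_1,h_2): lcm = x_1x_2. S = x_1 - x_2 - 1.
  leading term x_1: no divisor's leading term divides it; move x_1 to the remainder.
  leading term x_2: no divisor's leading term divides it; move -x_2 to the remainder.
  leading term 1: no divisor's leading term divides it; move -1 to the remainder.
  remainder x_1 - x_2 - 1 ≠ 0; add k_3 = x_1 - x_2 - 1 to the basis.

S(h_1,k_3): lcm = x_1x_2. S = -x_1 + x_2^2 - x_2 + 1.
  leading term x_1: subtract (-1)·k_3 from -x_1 + x_2^2 - x_2 + 1 → x_2^2 + x_2
  leading term x_2^2: no divisor's leading term divides it; move x_2^2 to the remainder.
  leading term x_2: no divisor's leading term divides it; move x_2 to the remainder.
  remainder x_2^2 + x_2 ≠ 0; add k_4 = x_2^2 + x_2 to the basis.

The other S-polynomials (S(h_2,k_3), S(h_1,k_4), S(h_2,k_4), S(k_3,k_4)) all reduce to 0 modulo the current basis, so we have a Gröbner basis.
Inter-reduce: drop elements whose leading term is divisible by another's, tail-reduce, and make monic.
Reduced Gröbner basis: {x_1 - x_2 - 1, x_2^2 + x_2}.

Since the reduced bases disagree, the two ideals are not the same.

No, the ideals differ.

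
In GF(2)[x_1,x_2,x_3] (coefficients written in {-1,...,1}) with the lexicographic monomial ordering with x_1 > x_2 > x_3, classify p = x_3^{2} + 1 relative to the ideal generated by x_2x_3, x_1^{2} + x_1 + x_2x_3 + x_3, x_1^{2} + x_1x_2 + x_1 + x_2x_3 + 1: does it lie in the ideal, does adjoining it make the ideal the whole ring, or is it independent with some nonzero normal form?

x_3^{2} + 1 is independent of I; its normal form modulo I is x_3 + 1.

First compute the reduced Gröbner basis of I by Buchberger's algorithm.
f_1 = x_2x_3, LT = x_2x_3.
f_2 = x_1^{2} + x_1 + x_2x_3 + x_3, LT = x_1^{2}.
f_3 = x_1^{2} + x_1x_2 + x_1 + x_2x_3 + 1, LT = x_1^{2}.

S(f_2,f_3): lcm = x_1^{2}. S = x_1x_2 + x_3 + 1.
  leading term x_1x_2: no divisor's leading term divides it; move x_1x_2 to the remainder.
  leading term x_3: no divisor's leading term divides it; move x_3 to the remainder.
  leading term 1: no divisor's leading term divides it; move 1 to the remainder.
  remainder x_1x_2 + x_3 + 1 ≠ 0; add h_4 = x_1x_2 + x_3 + 1 to the basis.

S(f_1,h_4): lcm = x_1x_2x_3. S = x_3^{2} + x_3.
  leading term x_3^{2}: no divisor's leading term divides it; move x_3^{2} to the remainder.
  leading term x_3: no divisor's leading term divides it; move x_3 to the remainder.
  remainder x_3^{2} + x_3 ≠ 0; add h_5 = x_3^{2} + x_3 to the basis.

S(f_2,h_4): lcm = x_1^{2}x_2. S = x_1x_2 + x_1x_3 + x_1 + x_2^{2}x_3 + x_2x_3.
  leading term x_1x_2: subtract (1)·h_4 from x_1x_2 + x_1x_3 + x_1 + x_2^{2}x_3 + x_2x_3 → x_1x_3 + x_1 + x_2^{2}x_3 + x_2x_3 + x_3 + 1
  leading term x_1x_3: no divisor's leading term divides it; move x_1x_3 to the remainder.
  leading term x_1: no divisor's leading term divides it; move x_1 to the remainder.
  leading term x_2^{2}x_3: subtract (x_2)·f_1 from x_2^{2}x_3 + x_2x_3 + x_3 + 1 → x_2x_3 + x_3 + 1
  leading term x_2x_3: subtract (1)·f_1 from x_2x_3 + x_3 + 1 → x_3 + 1
  leading term x_3: no divisor's leading term divides it; move x_3 to the remainder.
  leading term 1: no divisor's leading term divides it; move 1 to the remainder.
  remainder x_1x_3 + x_1 + x_3 + 1 ≠ 0; add h_6 = x_1x_3 + x_1 + x_3 + 1 to the basis.

S(f_1,h_6): lcm = x_1x_2x_3. S = x_1x_2 + x_2x_3 + x_2.
  leading term x_1x_2: subtract (1)·h_4 from x_1x_2 + x_2x_3 + x_2 → x_2x_3 + x_2 + x_3 + 1
  leading term x_2x_3: subtract (1)·f_1 from x_2x_3 + x_2 + x_3 + 1 → x_2 + x_3 + 1
  leading term x_2: no divisor's leading term divides it; move x_2 to the remainder.
  leading term x_3: no divisor's leading term divides it; move x_3 to the remainder.
  leading term 1: no divisor's leading term divides it; move 1 to the remainder.
  remainder x_2 + x_3 + 1 ≠ 0; add h_7 = x_2 + x_3 + 1 to the basis.

The other S-polynomials (S(f_1,f_2), S(f_1,f_3), S(f_3,h_4), S(f_1,h_5), S(f_2,h_5), S(f_3,h_5), S(h_4,h_5), S(f_2,h_6), S(f_3,h_6), S(h_4,h_6), S(h_5,h_6), S(f_1,h_7), S(f_2,h_7), S(f_3,h_7), S(h_4,h_7), S(h_5,h_7), S(h_6,h_7)) all reduce to 0 modulo the current basis, so we have a Gröbner basis.
Inter-reduce: drop elements whose leading term is divisible by another's, tail-reduce, and make monic.
Reduced Gröbner basis: {x_1^{2} + x_1 + x_3, x_1x_3 + x_1 + x_3 + 1, x_2 + x_3 + 1, x_3^{2} + x_3}.
Label its elements g_1 = x_1^{2} + x_1 + x_3, g_2 = x_1x_3 + x_1 + x_3 + 1, g_3 = x_2 + x_3 + 1, g_4 = x_3^{2} + x_3.

Reduce p = x_3^{2} + 1 modulo G:
  leading term x_3^{2}: subtract (1)·g_4 from x_3^{2} + 1 → x_3 + 1
  leading term x_3: no divisor's leading term divides it; move x_3 to the remainder.
  leading term 1: no divisor's leading term divides it; move 1 to the remainder.
  normal form = x_3 + 1.
The normal form is nonzero, so p ∉ I. Since p minus its normal form lies in I, I + (p) = I + (r) where r = x_3 + 1; decide whether this ideal is the whole ring.
Run Buchberger on G together with r (pairs among the g_i already reduce to 0 since G is a Gröbner basis):
g_1 = x_1^{2} + x_1 + x_3, LT = x_1^{2}.
g_2 = x_1x_3 + x_1 + x_3 + 1, LT = x_1x_3.
g_3 = x_2 + x_3 + 1, LT = x_2.
g_4 = x_3^{2} + x_3, LT = x_3^{2}.
r = x_3 + 1, LT = x_3.

The S-polynomials (S(g_1,g_2), S(g_1,g_3), S(g_1,g_4), S(g_1,r), S(g_2,g_3), S(g_2,g_4), S(g_2,r), S(g_3,g_4), S(g_3,r), S(g_4,r)) all reduce to 0 modulo the current basis, so we have a Gröbner basis.
Inter-reduce: drop elements whose leading term is divisible by another's, tail-reduce, and make monic.
Reduced Gröbner basis: {x_1^{2} + x_1 + 1, x_2, x_3 + 1}.
The reduced Gröbner basis of I + (p) is {x_1^{2} + x_1 + 1, x_2, x_3 + 1} ≠ {1}, a proper ideal, so the enlarged system stays consistent: p is independent of I, with normal form x_3 + 1.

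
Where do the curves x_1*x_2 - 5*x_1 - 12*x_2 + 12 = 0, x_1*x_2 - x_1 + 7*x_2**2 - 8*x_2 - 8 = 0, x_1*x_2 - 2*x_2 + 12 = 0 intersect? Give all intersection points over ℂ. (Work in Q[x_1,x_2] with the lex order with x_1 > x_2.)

Compute a lex Gröbner basis by Buchberger's algorithm.
f_1 = x_1*x_2 - 5*x_1 - 12*x_2 + 12, LT = x_1*x_2.
f_2 = x_1*x_2 - x_1 + 7*x_2**2 - 8*x_2 - 8, LT = x_1*x_2.
f_3 = x_1*x_2 - 2*x_2 + 12, LT = x_1*x_2.

S(f_1,f_2): lcm = x_1*x_2. S = -4*x_1 - 7*x_2**2 - 4*x_2 + 20.
  leading term x_1: no divisor's leading term divides it; move -4*x_1 to the remainder.
  leading term x_2**2: no divisor's leading term divides it; move -7*x_2**2 to the remainder.
  leading term x_2: no divisor's leading term divides it; move -4*x_2 to the remainder.
  leading term 1: no divisor's leading term divides it; move 20 to the remainder.
  remainder -4*x_1 - 7*x_2**2 - 4*x_2 + 20 ≠ 0; add h_4 = -4*x_1 - 7*x_2**2 - 4*x_2 + 20 to the basis.

S(f_1,f_3): lcm = x_1*x_2. S = -5*x_1 - 10*x_2.
  leading term x_1: subtract (5/4)·h_4 from -5*x_1 - 10*x_2 → 35/4*x_2**2 - 5*x_2 - 25
  leading term x_2**2: no divisor's leading term divides it; move 35/4*x_2**2 to the remainder.
  leading term x_2: no divisor's leading term divides it; move -5*x_2 to the remainder.
  leading term 1: no divisor's leading term divides it; move -25 to the remainder.
  remainder 35/4*x_2**2 - 5*x_2 - 25 ≠ 0; add h_5 = 35/4*x_2**2 - 5*x_2 - 25 to the basis.

S(f_1,h_4): lcm = x_1*x_2. S = -5*x_1 - 7/4*x_2**3 - x_2**2 - 7*x_2 + 12.
  leading term x_1: subtract (5/4)·h_4 from -5*x_1 - 7/4*x_2**3 - x_2**2 - 7*x_2 + 12 → -7/4*x_2**3 + 31/4*x_2**2 - 2*x_2 - 13
  leading term x_2**3: subtract (-1/5*x_2)·h_5 from -7/4*x_2**3 + 31/4*x_2**2 - 2*x_2 - 13 → 27/4*x_2**2 - 7*x_2 - 13
  leading term x_2**2: subtract (27/35)·h_5 from 27/4*x_2**2 - 7*x_2 - 13 → -22/7*x_2 + 44/7
  leading term x_2: no divisor's leading term divides it; move -22/7*x_2 to the remainder.
  leading term 1: no divisor's leading term divides it; move 44/7 to the remainder.
  remainder -22/7*x_2 + 44/7 ≠ 0; add h_6 = -22/7*x_2 + 44/7 to the basis.

The other S-polynomials (S(f_2,f_3), S(f_2,h_4), S(f_3,h_4), S(f_1,h_5), S(f_2,h_5), S(f_3,h_5), S(h_4,h_5), S(f_1,h_6), S(f_2,h_6), S(f_3,h_6), S(h_4,h_6), S(h_5,h_6)) all reduce to 0 modulo the current basis, so we have a Gröbner basis.
Inter-reduce: drop elements whose leading term is divisible by another's, tail-reduce, and make monic.
Reduced Gröbner basis: {x_1 + 4, x_2 - 2}.

The lex basis is triangular: the last element involves only x_2. Solving x_2 - 2 = 0 gives x_2 ∈ {2}; substituting each value into the earlier elements determines the remaining variables.
  x_2 = 2: the earlier basis element becomes x_1 + 4 = 0, giving x_1 = -4 — point (-4, 2).
Substituting each solution back into the original system confirms all equations vanish.

{(-4, 2)}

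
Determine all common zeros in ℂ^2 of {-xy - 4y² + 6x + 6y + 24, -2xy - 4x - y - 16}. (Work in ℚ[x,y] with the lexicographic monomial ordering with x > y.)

{(-4, 0), (21/16 - sqrt(2633)/16, -3/16 + sqrt(2633)/16), (21/16 + sqrt(2633)/16, -sqrt(2633)/16 - 3/16)}

Compute a lex Gröbner basis by Buchberger's algorithm.
f_1 = -xy + 6x - 4y² + 6y + 24, LT = xy.
f_2 = -2xy - 4x - y - 16, LT = xy.

S(f_1,f_2): lcm = xy. S = -8x + 4y² - 13/2y - 32.
  reduce S modulo (f_1, f_2):
  remainder -8x + 4y² - 13/2y - 32 ≠ 0; add h_3 = -8x + 4y² - 13/2y - 32 to the basis.

S(f_1,h_3): lcm = xy. S = -6x + ½y³ + 51/16y² - 10y - 24.
  reduce S modulo (f_1, f_2, h_3):
  remainder ½y³ + 3/16y² - 41/8y ≠ 0; add h_4 = ½y³ + 3/16y² - 41/8y to the basis.

The other S-polynomials (S(f_2,h_3), S(f_1,h_4), S(f_2,h_4), S(h_3,h_4)) all reduce to 0 modulo the current basis, so we have a Gröbner basis.
Inter-reduce: drop elements whose leading term is divisible by another's, tail-reduce, and make monic.
Reduced Gröbner basis: {x - ½y² + 13/16y + 4, y³ + ⅜y² - 41/4y}.

From the last basis element, y³ + ⅜y² - 41/4y = 0, so y takes values in {0, -3/16 + sqrt(2633)/16, -sqrt(2633)/16 - 3/16}. Each choice, substituted upward through the basis, yields the corresponding point(s) of the solution set.
  y = 0: the earlier basis element becomes x + 4 = 0, giving x = -4 — point (-4, 0).
  y = -3/16 + sqrt(2633)/16: the earlier basis element becomes x - 21/16 + sqrt(2633)/16 = 0, giving x = 21/16 - sqrt(2633)/16 — point (21/16 - sqrt(2633)/16, -3/16 + sqrt(2633)/16).
  y = -sqrt(2633)/16 - 3/16: the earlier basis element becomes x - sqrt(2633)/16 - 21/16 = 0, giving x = 21/16 + sqrt(2633)/16 — point (21/16 + sqrt(2633)/16, -sqrt(2633)/16 - 3/16).
Zero-dimensionality of the ideal guarantees finitely many solutions over ℂ.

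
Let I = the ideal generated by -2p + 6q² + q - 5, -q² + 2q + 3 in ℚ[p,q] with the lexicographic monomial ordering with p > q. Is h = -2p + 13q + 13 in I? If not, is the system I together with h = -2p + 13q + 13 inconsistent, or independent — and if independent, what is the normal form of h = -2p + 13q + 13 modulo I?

-2p + 13q + 13 lies in I (it reduces to 0).

First compute the reduced Gröbner basis of I by Buchberger's algorithm.
f_1 = -2p + 6q² + q - 5, LT = p.
f_2 = -q² + 2q + 3, LT = q².

The S-polynomials (S(f_1,f_2)) all reduce to 0 modulo the current basis, so we have a Gröbner basis.
Inter-reduce: drop elements whose leading term is divisible by another's, tail-reduce, and make monic.
Reduced Gröbner basis: {p - 13/2q - 13/2, q² - 2q - 3}.
Label its elements g_1 = p - 13/2q - 13/2, g_2 = q² - 2q - 3.

Reduce h = -2p + 13q + 13 modulo G:
  leading term p: subtract (-2)·g_1 from -2p + 13q + 13 → 0
  normal form = 0.
Since the normal form is 0, h ∈ I.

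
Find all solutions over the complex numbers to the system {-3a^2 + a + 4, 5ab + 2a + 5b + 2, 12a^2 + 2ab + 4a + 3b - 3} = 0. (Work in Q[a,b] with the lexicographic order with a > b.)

{(-1, -5)}

Compute a lex Gröbner basis by Buchberger's algorithm.
f_1 = -3a^2 + a + 4, LT = a^2.
f_2 = 5ab + 2a + 5b + 2, LT = ab.
f_3 = 12a^2 + 2ab + 4a + 3b - 3, LT = a^2.

S(f_1,f_2): lcm = a^2b. S = -2/5a^2 - 4/3ab - 2/5a - 4/3b.
  leading term a^2: subtract (2/15)·f_1 from -2/5a^2 - 4/3ab - 2/5a - 4/3b → -4/3ab - 8/15a - 4/3b - 8/15
  leading term ab: subtract (-4/15)·f_2 from -4/3ab - 8/15a - 4/3b - 8/15 → 0
  remainder 0.

S(f_1,f_3): lcm = a^2. S = -1/6ab - 2/3a - 1/4b - 13/12.
  leading term ab: subtract (-1/30)·f_2 from -1/6ab - 2/3a - 1/4b - 13/12 → -3/5a - 1/12b - 61/60
  leading term a: no divisor's leading term divides it; move -3/5a to the remainder.
  leading term b: no divisor's leading term divides it; move -1/12b to the remainder.
  leading term 1: no divisor's leading term divides it; move -61/60 to the remainder.
  remainder -3/5a - 1/12b - 61/60 ≠ 0; add h_4 = -3/5a - 1/12b - 61/60 to the basis.

S(f_2,f_3): lcm = a^2b. S = 2/5a^2 - 1/6ab^2 + 2/3ab + 2/5a - 1/4b^2 + 1/4b.
  leading term a^2: subtract (-2/15)·f_1 from 2/5a^2 - 1/6ab^2 + 2/3ab + 2/5a - 1/4b^2 + 1/4b → -1/6ab^2 + 2/3ab + 8/15a - 1/4b^2 + 1/4b + 8/15
  leading term ab^2: subtract (-1/30b)·f_2 from -1/6ab^2 + 2/3ab + 8/15a - 1/4b^2 + 1/4b + 8/15 → 11/15ab + 8/15a - 1/12b^2 + 19/60b + 8/15
  leading term ab: subtract (11/75)·f_2 from 11/15ab + 8/15a - 1/12b^2 + 19/60b + 8/15 → 6/25a - 1/12b^2 - 5/12b + 6/25
  leading term a: subtract (-2/5)·h_4 from 6/25a - 1/12b^2 - 5/12b + 6/25 → -1/12b^2 - 9/20b - 1/6
  leading term b^2: no divisor's leading term divides it; move -1/12b^2 to the remainder.
  leading term b: no divisor's leading term divides it; move -9/20b to the remainder.
  leading term 1: no divisor's leading term divides it; move -1/6 to the remainder.
  remainder -1/12b^2 - 9/20b - 1/6 ≠ 0; add h_5 = -1/12b^2 - 9/20b - 1/6 to the basis.

S(f_1,h_4): lcm = a^2. S = -5/36ab - 73/36a - 4/3.
  leading term ab: subtract (-1/36)·f_2 from -5/36ab - 73/36a - 4/3 → -71/36a + 5/36b - 23/18
  leading term a: subtract (355/108)·h_4 from -71/36a + 5/36b - 23/18 → 535/1296b + 2675/1296
  leading term b: no divisor's leading term divides it; move 535/1296b to the remainder.
  leading term 1: no divisor's leading term divides it; move 2675/1296 to the remainder.
  remainder 535/1296b + 2675/1296 ≠ 0; add h_6 = 535/1296b + 2675/1296 to the basis.

S(f_2,h_4): lcm = ab. S = 2/5a - 5/36b^2 - 25/36b + 2/5.
  leading term a: subtract (-2/3)·h_4 from 2/5a - 5/36b^2 - 25/36b + 2/5 → -5/36b^2 - 3/4b - 5/18
  leading term b^2: subtract (5/3)·h_5 from -5/36b^2 - 3/4b - 5/18 → 0
  remainder 0.

S(f_3,h_4): lcm = a^2. S = 1/36ab - 49/36a + 1/4b - 1/4.
  leading term ab: subtract (1/180)·f_2 from 1/36ab - 49/36a + 1/4b - 1/4 → -247/180a + 2/9b - 47/180
  leading term a: subtract (247/108)·h_4 from -247/180a + 2/9b - 47/180 → 535/1296b + 2675/1296
  leading term b: subtract (1)·h_6 from 535/1296b + 2675/1296 → 0
  remainder 0.

S(f_1,h_5): leading monomials are coprime, so the S-polynomial reduces to 0 (Buchberger's first criterion).
S(f_2,h_5): lcm = ab^2. S = -5ab - 2a + b^2 + 2/5b.
  leading term ab: subtract (-1)·f_2 from -5ab - 2a + b^2 + 2/5b → b^2 + 27/5b + 2
  leading term b^2: subtract (-12)·h_5 from b^2 + 27/5b + 2 → 0
  remainder 0.

S(f_3,h_5): leading monomials are coprime, so the S-polynomial reduces to 0 (Buchberger's first criterion).
S(h_4,h_5): leading monomials are coprime, so the S-polynomial reduces to 0 (Buchberger's first criterion).
S(f_1,h_6): leading monomials are coprime, so the S-polynomial reduces to 0 (Buchberger's first criterion).
S(f_2,h_6): lcm = ab. S = -23/5a + b + 2/5.
  leading term a: subtract (23/3)·h_4 from -23/5a + b + 2/5 → 59/36b + 295/36
  leading term b: subtract (2124/535)·h_6 from 59/36b + 295/36 → 0
  remainder 0.

S(f_3,h_6): leading monomials are coprime, so the S-polynomial reduces to 0 (Buchberger's first criterion).
S(h_4,h_6): leading monomials are coprime, so the S-polynomial reduces to 0 (Buchberger's first criterion).
S(h_5,h_6): lcm = b^2. S = 2/5b + 2.
  leading term b: subtract (2592/2675)·h_6 from 2/5b + 2 → 0
  remainder 0.

Every S-polynomial of the final basis reduces to 0, so we have a Gröbner basis.
Inter-reduce: drop elements whose leading term is divisible by another's, tail-reduce, and make monic.
Reduced Gröbner basis: {a + 1, b + 5}.

A lex Gröbner basis eliminates variables successively. Here b + 5 depends only on b, with roots {-5}; lifting each root through the earlier basis elements recovers the full solutions.
  b = -5: the earlier basis element becomes a + 1 = 0, giving a = -1 — point (-1, -5).
Substituting each solution back into the original system confirms all equations vanish.
A lex Gröbner basis triangularizes the system, enabling back-substitution.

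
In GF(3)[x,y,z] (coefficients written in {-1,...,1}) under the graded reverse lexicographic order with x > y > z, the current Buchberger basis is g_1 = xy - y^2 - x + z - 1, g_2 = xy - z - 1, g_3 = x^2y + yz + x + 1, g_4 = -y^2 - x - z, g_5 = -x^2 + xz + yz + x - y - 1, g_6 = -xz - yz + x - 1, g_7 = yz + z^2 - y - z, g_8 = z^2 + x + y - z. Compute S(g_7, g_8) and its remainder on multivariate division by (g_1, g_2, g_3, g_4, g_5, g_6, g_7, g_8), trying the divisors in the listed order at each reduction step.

S(g_7, g_8) = z^3 - xy - y^2 - z^2; remainder on division = 0.

lcm(LM(g_7), LM(g_8)) = yz^2.
S = (lcm/LT(g_7))·g_7 − (lcm/LT(g_8))·g_8 = z^3 - xy - y^2 - z^2.
Reduce S modulo (g_1, g_2, g_3, g_4, g_5, g_6, g_7, g_8) in that order:
  leading term z^3: subtract (z)·g_8 from z^3 - xy - y^2 - z^2 → -xy - y^2 - xz - yz
  leading term xy: subtract (-1)·g_1 from -xy - y^2 - xz - yz → y^2 - xz - yz - x + z - 1
  leading term y^2: subtract (-1)·g_4 from y^2 - xz - yz - x + z - 1 → -xz - yz + x - 1
  leading term xz: subtract (1)·g_6 from -xz - yz + x - 1 → 0
The remainder is 0, so this S-polynomial contributes no new basis element.
This is the inner loop of Buchberger's algorithm — each nonzero remainder becomes a new basis element.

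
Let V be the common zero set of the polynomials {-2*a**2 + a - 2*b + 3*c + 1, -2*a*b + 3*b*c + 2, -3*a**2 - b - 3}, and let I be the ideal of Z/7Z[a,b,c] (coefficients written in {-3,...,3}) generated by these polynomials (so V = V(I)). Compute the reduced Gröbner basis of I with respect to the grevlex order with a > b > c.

f_1 = -2*a**2 + a - 2*b + 3*c + 1, LT = a**2.
f_2 = -2*a*b + 3*b*c + 2, LT = a*b.
f_3 = -3*a**2 - b - 3, LT = a**2.

S(f_1,f_2): lcm = a**2*b. S = -2*a*b*c + 3*a*b + b**2 + 2*b*c + a + 3*b.
  leading term a*b*c: subtract (c)·f_2 from -2*a*b*c + 3*a*b + b**2 + 2*b*c + a + 3*b → -3*b*c**2 + 3*a*b + b**2 + 2*b*c + a + 3*b - 2*c
  leading term b*c**2: no divisor's leading term divides it; move -3*b*c**2 to the remainder.
  leading term a*b: subtract (2)·f_2 from 3*a*b + b**2 + 2*b*c + a + 3*b - 2*c → b**2 + 3*b*c + a + 3*b - 2*c + 3
  leading term b**2: no divisor's leading term divides it; move b**2 to the remainder.
  leading term b*c: no divisor's leading term divides it; move 3*b*c to the remainder.
  leading term a: no divisor's leading term divides it; move a to the remainder.
  leading term b: no divisor's leading term divides it; move 3*b to the remainder.
  leading term c: no divisor's leading term divides it; move -2*c to the remainder.
  leading term 1: no divisor's leading term divides it; move 3 to the remainder.
  remainder -3*b*c**2 + b**2 + 3*b*c + a + 3*b - 2*c + 3 ≠ 0; add g_4 = -3*b*c**2 + b**2 + 3*b*c + a + 3*b - 2*c + 3 to the basis.

S(f_1,f_3): lcm = a**2. S = 3*a + 3*b + 2*c + 2.
  leading term a: no divisor's leading term divides it; move 3*a to the remainder.
  leading term b: no divisor's leading term divides it; move 3*b to the remainder.
  leading term c: no divisor's leading term divides it; move 2*c to the remainder.
  leading term 1: no divisor's leading term divides it; move 2 to the remainder.
  remainder 3*a + 3*b + 2*c + 2 ≠ 0; add g_5 = 3*a + 3*b + 2*c + 2 to the basis.

S(f_2,f_3): lcm = a**2*b. S = 2*a*b*c + 2*b**2 - a - b.
  leading term a*b*c: subtract (-c)·f_2 from 2*a*b*c + 2*b**2 - a - b → 3*b*c**2 + 2*b**2 - a - b + 2*c
  leading term b*c**2: subtract (-1)·g_4 from 3*b*c**2 + 2*b**2 - a - b + 2*c → 3*b**2 + 3*b*c + 2*b + 3
  leading term b**2: no divisor's leading term divides it; move 3*b**2 to the remainder.
  leading term b*c: no divisor's leading term divides it; move 3*b*c to the remainder.
  leading term b: no divisor's leading term divides it; move 2*b to the remainder.
  leading term 1: no divisor's leading term divides it; move 3 to the remainder.
  remainder 3*b**2 + 3*b*c + 2*b + 3 ≠ 0; add g_6 = 3*b**2 + 3*b*c + 2*b + 3 to the basis.

S(f_1,g_5): lcm = a**2. S = -a*b - 3*a*c + b + 2*c + 3.
  leading term a*b: subtract (-3)·f_2 from -a*b - 3*a*c + b + 2*c + 3 → -3*a*c + 2*b*c + b + 2*c + 2
  leading term a*c: subtract (-c)·g_5 from -3*a*c + 2*b*c + b + 2*c + 2 → -2*b*c + 2*c**2 + b - 3*c + 2
  leading term b*c: no divisor's leading term divides it; move -2*b*c to the remainder.
  leading term c**2: no divisor's leading term divides it; move 2*c**2 to the remainder.
  leading term b: no divisor's leading term divides it; move b to the remainder.
  leading term c: no divisor's leading term divides it; move -3*c to the remainder.
  leading term 1: no divisor's leading term divides it; move 2 to the remainder.
  remainder -2*b*c + 2*c**2 + b - 3*c + 2 ≠ 0; add g_7 = -2*b*c + 2*c**2 + b - 3*c + 2 to the basis.

S(f_2,g_7): lcm = a*b*c. S = a*c**2 + 2*b*c**2 - 3*a*b + 2*a*c + a - c.
  leading term a*c**2: subtract (-2*c**2)·g_5 from a*c**2 + 2*b*c**2 - 3*a*b + 2*a*c + a - c → b*c**2 - 3*c**3 - 3*a*b + 2*a*c - 3*c**2 + a - c
  leading term b*c**2: subtract (2)·g_4 from b*c**2 - 3*c**3 - 3*a*b + 2*a*c - 3*c**2 + a - c → -3*c**3 - 3*a*b - 2*b**2 + 2*a*c + b*c - 3*c**2 - a + b + 3*c + 1
  leading term c**3: no divisor's leading term divides it; move -3*c**3 to the remainder.
  leading term a*b: subtract (-2)·f_2 from -3*a*b - 2*b**2 + 2*a*c + b*c - 3*c**2 - a + b + 3*c + 1 → -2*b**2 + 2*a*c - 3*c**2 - a + b + 3*c - 2
  leading term b**2: subtract (-3)·g_6 from -2*b**2 + 2*a*c - 3*c**2 - a + b + 3*c - 2 → 2*a*c + 2*b*c - 3*c**2 - a + 3*c
  leading term a*c: subtract (3*c)·g_5 from 2*a*c + 2*b*c - 3*c**2 - a + 3*c → -2*c**2 - a - 3*c
  leading term c**2: no divisor's leading term divides it; move -2*c**2 to the remainder.
  leading term a: subtract (2)·g_5 from -a - 3*c → b + 3
  leading term b: no divisor's leading term divides it; move b to the remainder.
  leading term 1: no divisor's leading term divides it; move 3 to the remainder.
  remainder -3*c**3 - 2*c**2 + b + 3 ≠ 0; add g_8 = -3*c**3 - 2*c**2 + b + 3 to the basis.

The other S-polynomials (S(f_1,g_4), S(f_2,g_4), S(f_3,g_4), S(f_2,g_5), S(f_3,g_5), S(g_4,g_5), S(f_1,g_6), S(f_2,g_6), S(f_3,g_6), S(g_4,g_6), S(g_5,g_6), S(f_1,g_7), S(f_3,g_7), S(g_4,g_7), S(g_5,g_7), S(g_6,g_7), S(f_1,g_8), S(f_2,g_8), S(f_3,g_8), S(g_4,g_8), S(g_5,g_8), S(g_6,g_8), S(g_7,g_8)) all reduce to 0 modulo the current basis, so we have a Gröbner basis.
Inter-reduce: drop elements whose leading term is divisible by another's, tail-reduce, and make monic.

G = {c**3 + 3*c**2 + 2*b - 1, b**2 + c**2 + 2*c + 2, b*c - c**2 + 3*b - 2*c - 1, a + b + 3*c + 3}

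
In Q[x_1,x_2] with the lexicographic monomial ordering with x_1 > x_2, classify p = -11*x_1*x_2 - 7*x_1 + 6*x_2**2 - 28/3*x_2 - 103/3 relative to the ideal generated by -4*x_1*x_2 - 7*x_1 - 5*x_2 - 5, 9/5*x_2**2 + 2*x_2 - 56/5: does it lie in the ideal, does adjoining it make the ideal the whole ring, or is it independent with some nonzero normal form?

-11*x_1*x_2 - 7*x_1 + 6*x_2**2 - 28/3*x_2 - 103/3 lies in I (it reduces to 0).

First compute the reduced Gröbner basis of I by Buchberger's algorithm.
f_1 = -4*x_1*x_2 - 7*x_1 - 5*x_2 - 5, LT = x_1*x_2.
f_2 = 9/5*x_2**2 + 2*x_2 - 56/5, LT = x_2**2.

S(f_1,f_2): lcm = x_1*x_2**2. S = 23/36*x_1*x_2 + 56/9*x_1 + 5/4*x_2**2 + 5/4*x_2.
  leading term x_1*x_2: subtract (-23/144)·f_1 from 23/36*x_1*x_2 + 56/9*x_1 + 5/4*x_2**2 + 5/4*x_2 → 245/48*x_1 + 5/4*x_2**2 + 65/144*x_2 - 115/144
  leading term x_1: no divisor's leading term divides it; move 245/48*x_1 to the remainder.
  leading term x_2**2: subtract (25/36)·f_2 from 5/4*x_2**2 + 65/144*x_2 - 115/144 → -15/16*x_2 + 335/48
  leading term x_2: no divisor's leading term divides it; move -15/16*x_2 to the remainder.
  leading term 1: no divisor's leading term divides it; move 335/48 to the remainder.
  remainder 245/48*x_1 - 15/16*x_2 + 335/48 ≠ 0; add h_3 = 245/48*x_1 - 15/16*x_2 + 335/48 to the basis.

The other S-polynomials (S(f_1,h_3), S(f_2,h_3)) all reduce to 0 modulo the current basis, so we have a Gröbner basis.
Inter-reduce: drop elements whose leading term is divisible by another's, tail-reduce, and make monic.
Reduced Gröbner basis: {x_1 - 9/49*x_2 + 67/49, x_2**2 + 10/9*x_2 - 56/9}.
Label its elements g_1 = x_1 - 9/49*x_2 + 67/49, g_2 = x_2**2 + 10/9*x_2 - 56/9.

Reduce p = -11*x_1*x_2 - 7*x_1 + 6*x_2**2 - 28/3*x_2 - 103/3 modulo G:
  leading term x_1*x_2: subtract (-11*x_2)·g_1 from -11*x_1*x_2 - 7*x_1 + 6*x_2**2 - 28/3*x_2 - 103/3 → -7*x_1 + 195/49*x_2**2 + 839/147*x_2 - 103/3
  leading term x_1: subtract (-7)·g_1 from -7*x_1 + 195/49*x_2**2 + 839/147*x_2 - 103/3 → 195/49*x_2**2 + 650/147*x_2 - 520/21
  leading term x_2**2: subtract (195/49)·g_2 from 195/49*x_2**2 + 650/147*x_2 - 520/21 → 0
  normal form = 0.
Since the normal form is 0, p ∈ I.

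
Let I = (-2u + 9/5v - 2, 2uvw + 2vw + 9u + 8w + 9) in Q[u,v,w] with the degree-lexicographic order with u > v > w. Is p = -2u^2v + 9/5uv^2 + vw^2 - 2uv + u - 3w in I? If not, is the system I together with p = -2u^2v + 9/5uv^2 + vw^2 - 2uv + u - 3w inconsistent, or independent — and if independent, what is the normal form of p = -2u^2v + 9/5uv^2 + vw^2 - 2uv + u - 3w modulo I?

First compute the reduced Gröbner basis of I by Buchberger's algorithm.
f_1 = -2u + 9/5v - 2, LT = u.
f_2 = 2uvw + 2vw + 9u + 8w + 9, LT = uvw.

S(f_1,f_2): lcm = uvw. S = -9/10v^2w - 9/2u - 4w - 9/2.
  leading term v^2w: no divisor's leading term divides it; move -9/10v^2w to the remainder.
  leading term u: subtract (9/4)·f_1 from -9/2u - 4w - 9/2 → -81/20v - 4w
  leading term v: no divisor's leading term divides it; move -81/20v to the remainder.
  leading term w: no divisor's leading term divides it; move -4w to the remainder.
  remainder -9/10v^2w - 81/20v - 4w ≠ 0; add h_3 = -9/10v^2w - 81/20v - 4w to the basis.

The other S-polynomials (S(f_1,h_3), S(f_2,h_3)) all reduce to 0 modulo the current basis, so we have a Gröbner basis.
Inter-reduce: drop elements whose leading term is divisible by another's, tail-reduce, and make monic.
Reduced Gröbner basis: {v^2w + 9/2v + 40/9w, u - 9/10v + 1}.
Label its elements g_1 = v^2w + 9/2v + 40/9w, g_2 = u - 9/10v + 1.

Reduce p = -2u^2v + 9/5uv^2 + vw^2 - 2uv + u - 3w modulo G:
  leading term u^2v: subtract (-2uv)·g_2 from -2u^2v + 9/5uv^2 + vw^2 - 2uv + u - 3w → vw^2 + u - 3w
  leading term vw^2: no divisor's leading term divides it; move vw^2 to the remainder.
  leading term u: subtract (1)·g_2 from u - 3w → 9/10v - 3w - 1
  leading term v: no divisor's leading term divides it; move 9/10v to the remainder.
  leading term w: no divisor's leading term divides it; move -3w to the remainder.
  leading term 1: no divisor's leading term divides it; move -1 to the remainder.
  normal form = vw^2 + 9/10v - 3w - 1.
The normal form is nonzero, so p ∉ I. Since p minus its normal form lies in I, I + (p) = I + (r) where r = vw^2 + 9/10v - 3w - 1; decide whether this ideal is the whole ring.
Run Buchberger on G together with r (pairs among the g_i already reduce to 0 since G is a Gröbner basis):
g_1 = v^2w + 9/2v + 40/9w, LT = v^2w.
g_2 = u - 9/10v + 1, LT = u.
r = vw^2 + 9/10v - 3w - 1, LT = vw^2.

S(g_1,r): lcm = v^2w^2. S = -9/10v^2 + 15/2vw + 40/9w^2 + v.
  leading term v^2: no divisor's leading term divides it; move -9/10v^2 to the remainder.
  leading term vw: no divisor's leading term divides it; move 15/2vw to the remainder.
  leading term w^2: no divisor's leading term divides it; move 40/9w^2 to the remainder.
  leading term v: no divisor's leading term divides it; move v to the remainder.
  remainder -9/10v^2 + 15/2vw + 40/9w^2 + v ≠ 0; add m_4 = -9/10v^2 + 15/2vw + 40/9w^2 + v to the basis.

S(g_1,m_4): lcm = v^2w. S = 25/3vw^2 + 400/81w^3 + 10/9vw + 9/2v + 40/9w.
  leading term vw^2: subtract (25/3)·r from 25/3vw^2 + 400/81w^3 + 10/9vw + 9/2v + 40/9w → 400/81w^3 + 10/9vw - 3v + 265/9w + 25/3
  leading term w^3: no divisor's leading term divides it; move 400/81w^3 to the remainder.
  leading term vw: no divisor's leading term divides it; move 10/9vw to the remainder.
  leading term v: no divisor's leading term divides it; move -3v to the remainder.
  leading term w: no divisor's leading term divides it; move 265/9w to the remainder.
  leading term 1: no divisor's leading term divides it; move 25/3 to the remainder.
  remainder 400/81w^3 + 10/9vw - 3v + 265/9w + 25/3 ≠ 0; add m_5 = 400/81w^3 + 10/9vw - 3v + 265/9w + 25/3 to the basis.

The other S-polynomials (S(g_1,g_2), S(g_2,r), S(g_2,m_4), S(r,m_4), S(g_1,m_5), S(g_2,m_5), S(r,m_5), S(m_4,m_5)) all reduce to 0 modulo the current basis, so we have a Gröbner basis.
Inter-reduce: drop elements whose leading term is divisible by another's, tail-reduce, and make monic.
Reduced Gröbner basis: {vw^2 + 9/10v - 3w - 1, w^3 + 9/40vw - 243/400v + 477/80w + 27/16, v^2 - 25/3vw - 400/81w^2 - 10/9v, u - 9/10v + 1}.
The reduced Gröbner basis of I + (p) is {vw^2 + 9/10v - 3w - 1, w^3 + 9/40vw - 243/400v + 477/80w + 27/16, v^2 - 25/3vw - 400/81w^2 - 10/9v, u - 9/10v + 1} ≠ {1}, a proper ideal, so the enlarged system stays consistent: p is independent of I, with normal form vw^2 + 9/10v - 3w - 1.

The remainder on division by a Gröbner basis is unique — it is the normal form.

-2u^2v + 9/5uv^2 + vw^2 - 2uv + u - 3w is independent of I; its normal form modulo I is vw^2 + 9/10v - 3w - 1.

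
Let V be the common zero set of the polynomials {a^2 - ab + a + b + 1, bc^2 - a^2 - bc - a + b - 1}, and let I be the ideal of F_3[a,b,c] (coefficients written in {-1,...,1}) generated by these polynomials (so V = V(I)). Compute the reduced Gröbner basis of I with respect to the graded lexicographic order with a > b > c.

f_1 = a^2 - ab + a + b + 1, LT = a^2.
f_2 = bc^2 - a^2 - bc - a + b - 1, LT = bc^2.

The S-polynomials (S(f_1,f_2)) all reduce to 0 modulo the current basis, so we have a Gröbner basis.

G = {bc^2 - ab - bc - b, a^2 - ab + a + b + 1}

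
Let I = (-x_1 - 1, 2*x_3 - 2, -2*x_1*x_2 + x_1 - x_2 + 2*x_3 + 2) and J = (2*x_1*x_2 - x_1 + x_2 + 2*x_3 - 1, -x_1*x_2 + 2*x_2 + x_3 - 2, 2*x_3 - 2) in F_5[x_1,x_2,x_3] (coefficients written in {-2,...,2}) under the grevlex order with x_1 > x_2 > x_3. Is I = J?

Yes, the ideals are equal.

Equality of ideals is decidable: compute both reduced Gröbner bases (unique for the ordering) and check whether they agree.
Buchberger on the first generating set:
f_1 = -x_1 - 1, LT = x_1.
f_2 = 2*x_3 - 2, LT = x_3.
f_3 = -2*x_1*x_2 + x_1 - x_2 + 2*x_3 + 2, LT = x_1*x_2.

S(f_1,f_3): lcm = x_1*x_2. S = -2*x_1 - 2*x_2 + x_3 + 1.
  leading term x_1: subtract (2)·f_1 from -2*x_1 - 2*x_2 + x_3 + 1 → -2*x_2 + x_3 - 2
  leading term x_2: no divisor's leading term divides it; move -2*x_2 to the remainder.
  leading term x_3: subtract (-2)·f_2 from x_3 - 2 → -1
  leading term 1: no divisor's leading term divides it; move -1 to the remainder.
  remainder -2*x_2 - 1 ≠ 0; add g_4 = -2*x_2 - 1 to the basis.

The other S-polynomials (S(f_1,f_2), S(f_2,f_3), S(f_1,g_4), S(f_2,g_4), S(f_3,g_4)) all reduce to 0 modulo the current basis, so we have a Gröbner basis.
Inter-reduce: drop elements whose leading term is divisible by another's, tail-reduce, and make monic.
Reduced Gröbner basis: {x_1 + 1, x_2 - 2, x_3 - 1}.

Buchberger on the second generating set:
h_1 = 2*x_1*x_2 - x_1 + x_2 + 2*x_3 - 1, LT = x_1*x_2.
h_2 = -x_1*x_2 + 2*x_2 + x_3 - 2, LT = x_1*x_2.
h_3 = 2*x_3 - 2, LT = x_3.

S(h_1,h_2): lcm = x_1*x_2. S = 2*x_1 + 2*x_3.
  leading term x_1: no divisor's leading term divides it; move 2*x_1 to the remainder.
  leading term x_3: subtract (1)·h_3 from 2*x_3 → 2
  leading term 1: no divisor's leading term divides it; move 2 to the remainder.
  remainder 2*x_1 + 2 ≠ 0; add k_4 = 2*x_1 + 2 to the basis.

S(h_1,k_4): lcm = x_1*x_2. S = 2*x_1 + 2*x_2 + x_3 + 2.
  leading term x_1: subtract (1)·k_4 from 2*x_1 + 2*x_2 + x_3 + 2 → 2*x_2 + x_3
  leading term x_2: no divisor's leading term divides it; move 2*x_2 to the remainder.
  leading term x_3: subtract (-2)·h_3 from x_3 → 1
  leading term 1: no divisor's leading term divides it; move 1 to the remainder.
  remainder 2*x_2 + 1 ≠ 0; add k_5 = 2*x_2 + 1 to the basis.

The other S-polynomials (S(h_1,h_3), S(h_2,h_3), S(h_2,k_4), S(h_3,k_4), S(h_1,k_5), S(h_2,k_5), S(h_3,k_5), S(k_4,k_5)) all reduce to 0 modulo the current basis, so we have a Gröbner basis.
Inter-reduce: drop elements whose leading term is divisible by another's, tail-reduce, and make monic.
Reduced Gröbner basis: {x_1 + 1, x_2 - 2, x_3 - 1}.

Same reduced basis, so the two generating sets span the same ideal.
The same test decides containment: I ⊆ J iff every generator of I reduces to 0 modulo a Gröbner basis of J.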